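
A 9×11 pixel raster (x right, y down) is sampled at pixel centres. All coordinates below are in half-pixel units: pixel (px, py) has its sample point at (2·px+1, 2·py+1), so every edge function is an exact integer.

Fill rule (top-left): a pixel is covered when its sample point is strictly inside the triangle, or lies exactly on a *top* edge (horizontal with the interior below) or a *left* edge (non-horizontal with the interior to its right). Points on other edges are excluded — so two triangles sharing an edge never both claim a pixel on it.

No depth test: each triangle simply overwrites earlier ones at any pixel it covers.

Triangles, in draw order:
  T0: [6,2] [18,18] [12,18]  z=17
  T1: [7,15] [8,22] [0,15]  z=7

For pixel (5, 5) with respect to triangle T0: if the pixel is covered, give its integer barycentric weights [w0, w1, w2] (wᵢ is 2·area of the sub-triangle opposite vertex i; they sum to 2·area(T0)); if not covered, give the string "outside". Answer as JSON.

T0:
  2·area = 96
  edge (6, 2)→(18, 18): d=(12,16) right/bottom  bias=-1
  edge (18, 18)→(12, 18): d=(-6,0) right/bottom  bias=-1
  edge (12, 18)→(6, 2): d=(-6,-16) top-left  bias=+0
    (4,3)@(9, 7): e=[12,66,18] → X
    (5,3)@(11, 7): e=[-20,66,50] → .
    (4,4)@(9, 9): e=[36,54,6] → X
    (5,4)@(11, 9): e=[4,54,38] → X
    (6,4)@(13, 9): e=[-28,54,70] → .
    (4,5)@(9, 11): e=[60,42,-6] → .
    (5,5)@(11, 11): e=[28,42,26] → X
    (6,5)@(13, 11): e=[-4,42,58] → .
    (5,6)@(11, 13): e=[52,30,14] → X
    (6,6)@(13, 13): e=[20,30,46] → X
    (7,6)@(15, 13): e=[-12,30,78] → .
    (5,7)@(11, 15): e=[76,18,2] → X
  covered (12 px):
    . . . . . . . . .
    . . . . . . . . .
    . . . . . . . . .
    . . . . X . . . .
    . . . . X X . . .
    . . . . . X . . .
    . . . . . X X . .
    . . . . . X X X .
    . . . . . . X X X
    . . . . . . . . .
    . . . . . . . . .
T1:
  2·area = 49
  edge (7, 15)→(8, 22): d=(1,7) right/bottom  bias=-1
  edge (8, 22)→(0, 15): d=(-8,-7) top-left  bias=+0
  edge (0, 15)→(7, 15): d=(7,0) top-left  bias=+0
    (2,0)@(5, 1): e=[0,147,-98] → .  [on edge]
    (0,7)@(1, 15): e=[42,7,0] → X  [on edge]
    (1,7)@(3, 15): e=[28,21,0] → X  [on edge]
    (2,7)@(5, 15): e=[14,35,0] → X  [on edge]
    (3,7)@(7, 15): e=[0,49,0] → .  [on edge]
    (4,7)@(9, 15): e=[-14,63,0] → .  [on edge]
    (5,7)@(11, 15): e=[-28,77,0] → .  [on edge]
    (6,7)@(13, 15): e=[-42,91,0] → .  [on edge]
    (7,7)@(15, 15): e=[-56,105,0] → .  [on edge]
    (8,7)@(17, 15): e=[-70,119,0] → .  [on edge]
    (0,8)@(1, 17): e=[44,-9,14] → .
    (1,8)@(3, 17): e=[30,5,14] → X
  covered (9 px):
    . . . . . . . . .
    . . . . . . . . .
    . . . . . . . . .
    . . . . . . . . .
    . . . . . . . . .
    . . . . . . . . .
    . . . . . . . . .
    X X X . . . . . .
    . X X X . . . . .
    . . X X . . . . .
    . . . X . . . . .

Answer: [42,26,28]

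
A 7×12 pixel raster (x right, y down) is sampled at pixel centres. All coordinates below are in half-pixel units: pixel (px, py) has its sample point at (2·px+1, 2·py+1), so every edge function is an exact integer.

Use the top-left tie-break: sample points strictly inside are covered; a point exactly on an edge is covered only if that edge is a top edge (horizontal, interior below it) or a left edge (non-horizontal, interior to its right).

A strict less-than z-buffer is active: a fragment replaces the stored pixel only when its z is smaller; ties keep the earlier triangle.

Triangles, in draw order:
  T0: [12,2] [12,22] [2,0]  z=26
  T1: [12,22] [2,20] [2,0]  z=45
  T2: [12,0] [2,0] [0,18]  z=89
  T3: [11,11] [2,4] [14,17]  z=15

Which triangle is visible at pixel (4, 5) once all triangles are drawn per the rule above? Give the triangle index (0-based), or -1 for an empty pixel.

T0:
  2·area = 200
  edge (12, 2)→(12, 22): d=(0,20) right/bottom  bias=-1
  edge (12, 22)→(2, 0): d=(-10,-22) top-left  bias=+0
  edge (2, 0)→(12, 2): d=(10,2) right/bottom  bias=-1
    (1,0)@(3, 1): e=[180,12,8] → X
    (2,0)@(5, 1): e=[140,56,4] → X
    (3,0)@(7, 1): e=[100,100,0] → .  [on edge]
    (1,1)@(3, 3): e=[180,-8,28] → .
    (2,1)@(5, 3): e=[140,36,24] → X
    (3,1)@(7, 3): e=[100,80,20] → X
    (4,1)@(9, 3): e=[60,124,16] → X
    (5,1)@(11, 3): e=[20,168,12] → X
    (6,1)@(13, 3): e=[-20,212,8] → .
    (2,2)@(5, 5): e=[140,16,44] → X
    (6,2)@(13, 5): e=[-20,192,28] → .
    (2,3)@(5, 7): e=[140,-4,64] → .
    (3,5)@(7, 11): e=[100,0,100] → X  [on edge]
  covered (25 px):
    . X X . . . .
    . . X X X X .
    . . X X X X .
    . . . X X X .
    . . . X X X .
    . . . X X X .
    . . . . X X .
    . . . . X X .
    . . . . . X .
    . . . . . X .
    . . . . . . .
    . . . . . . .
T1:
  2·area = 200
  edge (12, 22)→(2, 20): d=(-10,-2) top-left  bias=+0
  edge (2, 20)→(2, 0): d=(0,-20) top-left  bias=+0
  edge (2, 0)→(12, 22): d=(10,22) right/bottom  bias=-1
    (1,1)@(3, 3): e=[172,20,8] → X
    (2,1)@(5, 3): e=[176,60,-36] → .
    (1,2)@(3, 5): e=[152,20,28] → X
    (2,2)@(5, 5): e=[156,60,-16] → .
    (1,3)@(3, 7): e=[132,20,48] → X
    (2,3)@(5, 7): e=[136,60,4] → X
    (3,3)@(7, 7): e=[140,100,-40] → .
    (1,4)@(3, 9): e=[112,20,68] → X
    (3,4)@(7, 9): e=[120,100,-20] → .
    (1,5)@(3, 11): e=[92,20,88] → X
    (3,5)@(7, 11): e=[100,100,0] → .  [on edge]
    (1,6)@(3, 13): e=[72,20,108] → X
    (3,10)@(7, 21): e=[0,100,100] → X  [on edge]
  covered (25 px):
    . . . . . . .
    . X . . . . .
    . X . . . . .
    . X X . . . .
    . X X . . . .
    . X X . . . .
    . X X X . . .
    . X X X . . .
    . X X X X . .
    . X X X X . .
    . . . X X X .
    . . . . . . .
T2:
  2·area = 180  (B↔C swapped to make it positive)
  edge (12, 0)→(0, 18): d=(-12,18) right/bottom  bias=-1
  edge (0, 18)→(2, 0): d=(2,-18) top-left  bias=+0
  edge (2, 0)→(12, 0): d=(10,0) top-left  bias=+0
    (1,0)@(3, 1): e=[150,20,10] → X
    (2,0)@(5, 1): e=[114,56,10] → X
    (3,0)@(7, 1): e=[78,92,10] → X
    (4,0)@(9, 1): e=[42,128,10] → X
    (5,0)@(11, 1): e=[6,164,10] → X
    (6,0)@(13, 1): e=[-30,200,10] → .
    (1,1)@(3, 3): e=[126,24,30] → X
    (5,1)@(11, 3): e=[-18,168,30] → .
    (1,2)@(3, 5): e=[102,28,50] → X
    (4,2)@(9, 5): e=[-6,136,50] → .
    (1,3)@(3, 7): e=[78,32,70] → X
    (4,3)@(9, 7): e=[-30,140,70] → .
    (0,4)@(1, 9): e=[90,0,90] → X  [on edge]
  covered (23 px):
    . X X X X X .
    . X X X X . .
    . X X X . . .
    . X X X . . .
    X X X . . . .
    X X . . . . .
    X X . . . . .
    X . . . . . .
    . . . . . . .
    . . . . . . .
    . . . . . . .
    . . . . . . .
T3:
  2·area = 33  (B↔C swapped to make it positive)
  edge (11, 11)→(14, 17): d=(3,6) right/bottom  bias=-1
  edge (14, 17)→(2, 4): d=(-12,-13) top-left  bias=+0
  edge (2, 4)→(11, 11): d=(9,7) right/bottom  bias=-1
    (3,1)@(7, 3): e=[0,77,-44] → .  [on edge]
    (1,2)@(3, 5): e=[30,1,2] → X
    (2,2)@(5, 5): e=[18,27,-12] → .
    (1,3)@(3, 7): e=[36,-23,20] → .
    (2,3)@(5, 7): e=[24,3,6] → X
    (3,3)@(7, 7): e=[12,29,-8] → .
    (4,3)@(9, 7): e=[0,55,-22] → .  [on edge]
    (2,4)@(5, 9): e=[30,-21,24] → .
    (3,4)@(7, 9): e=[18,5,10] → X
    (4,4)@(9, 9): e=[6,31,-4] → .
    (3,5)@(7, 11): e=[24,-19,28] → .
    (4,5)@(9, 11): e=[12,7,14] → X
    (5,5)@(11, 11): e=[0,33,0] → .  [on edge]
    (6,7)@(13, 15): e=[0,11,22] → .  [on edge]
  covered (5 px):
    . . . . . . .
    . . . . . . .
    . X . . . . .
    . . X . . . .
    . . . X . . .
    . . . . X . .
    . . . . . X .
    . . . . . . .
    . . . . . . .
    . . . . . . .
    . . . . . . .
    . . . . . . .

Z-buffer (winner per pixel, '.' = empty):
  . 0 0 2 2 2 .
  . 1 0 0 0 0 .
  . 3 0 0 0 0 .
  . 1 3 0 0 0 .
  2 1 1 3 0 0 .
  2 1 1 0 3 0 .
  2 1 1 1 0 3 .
  2 1 1 1 0 0 .
  . 1 1 1 1 0 .
  . 1 1 1 1 0 .
  . . . 1 1 1 .
  . . . . . . .

Result: 3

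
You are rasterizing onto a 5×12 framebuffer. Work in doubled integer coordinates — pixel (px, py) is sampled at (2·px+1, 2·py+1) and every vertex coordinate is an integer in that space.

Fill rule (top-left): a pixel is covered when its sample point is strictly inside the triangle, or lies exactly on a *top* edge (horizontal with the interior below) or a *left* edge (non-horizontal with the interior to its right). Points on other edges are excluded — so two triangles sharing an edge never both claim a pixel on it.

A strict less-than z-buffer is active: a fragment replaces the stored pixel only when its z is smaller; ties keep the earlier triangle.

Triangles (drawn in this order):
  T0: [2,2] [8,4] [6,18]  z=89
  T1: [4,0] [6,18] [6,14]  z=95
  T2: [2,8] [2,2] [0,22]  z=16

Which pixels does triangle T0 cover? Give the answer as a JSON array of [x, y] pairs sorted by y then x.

T0:
  2·area = 88
  edge (2, 2)→(8, 4): d=(6,2) right/bottom  bias=-1
  edge (8, 4)→(6, 18): d=(-2,14) right/bottom  bias=-1
  edge (6, 18)→(2, 2): d=(-4,-16) top-left  bias=+0
    (1,1)@(3, 3): e=[4,72,12] → #
    (2,1)@(5, 3): e=[0,44,44] → ·  [on edge]
    (1,2)@(3, 5): e=[16,68,4] → #
    (2,2)@(5, 5): e=[12,40,36] → #
    (3,2)@(7, 5): e=[8,12,68] → #
    (4,2)@(9, 5): e=[4,-16,100] → ·
    (1,3)@(3, 7): e=[28,64,-4] → ·
    (2,3)@(5, 7): e=[24,36,28] → #
    (4,3)@(9, 7): e=[16,-20,92] → ·
    (2,4)@(5, 9): e=[36,32,20] → #
    (4,4)@(9, 9): e=[28,-24,84] → ·
    (2,5)@(5, 11): e=[48,28,12] → #
    (3,5)@(7, 11): e=[44,0,44] → ·  [on edge]
  covered (10 px):
    · · · · ·
    · # · · ·
    · # # # ·
    · · # # ·
    · · # # ·
    · · # · ·
    · · # · ·
    · · · · ·
    · · · · ·
    · · · · ·
    · · · · ·
    · · · · ·
T1:
  2·area = 8  (B↔C swapped to make it positive)
  edge (4, 0)→(6, 14): d=(2,14) right/bottom  bias=-1
  edge (6, 14)→(6, 18): d=(0,4) right/bottom  bias=-1
  edge (6, 18)→(4, 0): d=(-2,-18) top-left  bias=+0
    (2,3)@(5, 7): e=[0,4,4] → ·  [on edge]
    (2,4)@(5, 9): e=[4,4,0] → #  [on edge]
    (3,4)@(7, 9): e=[-24,-4,36] → ·
    (2,5)@(5, 11): e=[8,4,-4] → ·
    (3,10)@(7, 21): e=[0,-4,12] → ·  [on edge]
  covered (1 px):
    · · · · ·
    · · · · ·
    · · · · ·
    · · · · ·
    · · # · ·
    · · · · ·
    · · · · ·
    · · · · ·
    · · · · ·
    · · · · ·
    · · · · ·
    · · · · ·
T2:
  2·area = 12  (B↔C swapped to make it positive)
  edge (2, 8)→(0, 22): d=(-2,14) right/bottom  bias=-1
  edge (0, 22)→(2, 2): d=(2,-20) top-left  bias=+0
  edge (2, 2)→(2, 8): d=(0,6) right/bottom  bias=-1
    (1,0)@(3, 1): e=[0,18,-6] → ·  [on edge]
    (0,6)@(1, 13): e=[4,2,6] → #
    (1,6)@(3, 13): e=[-24,42,-6] → ·
    (0,7)@(1, 15): e=[0,6,6] → ·  [on edge]
  covered (1 px):
    · · · · ·
    · · · · ·
    · · · · ·
    · · · · ·
    · · · · ·
    · · · · ·
    # · · · ·
    · · · · ·
    · · · · ·
    · · · · ·
    · · · · ·
    · · · · ·

Answer: [[1,1],[1,2],[2,2],[3,2],[2,3],[3,3],[2,4],[3,4],[2,5],[2,6]]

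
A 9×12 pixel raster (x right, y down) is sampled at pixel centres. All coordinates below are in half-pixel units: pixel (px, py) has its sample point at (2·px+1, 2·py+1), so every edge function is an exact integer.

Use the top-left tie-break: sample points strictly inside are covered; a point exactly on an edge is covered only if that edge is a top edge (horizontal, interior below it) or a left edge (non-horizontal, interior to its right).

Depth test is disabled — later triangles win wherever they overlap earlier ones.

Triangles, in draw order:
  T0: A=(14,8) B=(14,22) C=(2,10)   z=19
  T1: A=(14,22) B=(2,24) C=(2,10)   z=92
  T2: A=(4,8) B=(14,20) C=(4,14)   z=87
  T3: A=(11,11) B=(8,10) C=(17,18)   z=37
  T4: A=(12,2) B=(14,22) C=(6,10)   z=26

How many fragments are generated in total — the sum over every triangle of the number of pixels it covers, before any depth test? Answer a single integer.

T0:
  2·area = 168
  edge (14, 8)→(14, 22): d=(0,14) right/bottom  bias=-1
  edge (14, 22)→(2, 10): d=(-12,-12) top-left  bias=+0
  edge (2, 10)→(14, 8): d=(12,-2) top-left  bias=+0
    (0,4)@(1, 9): e=[182,0,-14] → ·  [on edge]
    (4,4)@(9, 9): e=[70,96,2] → #
    (5,4)@(11, 9): e=[42,120,6] → #
    (6,4)@(13, 9): e=[14,144,10] → #
    (7,4)@(15, 9): e=[-14,168,14] → ·
    (1,5)@(3, 11): e=[154,0,14] → #  [on edge]
    (2,5)@(5, 11): e=[126,24,18] → #
    (3,5)@(7, 11): e=[98,48,22] → #
    (7,5)@(15, 11): e=[-14,144,38] → ·
    (1,6)@(3, 13): e=[154,-24,38] → ·
    (2,6)@(5, 13): e=[126,0,42] → #  [on edge]
    (7,6)@(15, 13): e=[-14,120,62] → ·
    (3,7)@(7, 15): e=[98,0,70] → #  [on edge]
    (4,8)@(9, 17): e=[70,0,98] → #  [on edge]
    (5,9)@(11, 19): e=[42,0,126] → #  [on edge]
    (6,10)@(13, 21): e=[14,0,154] → #  [on edge]
    (7,11)@(15, 23): e=[-14,0,182] → ·  [on edge]
  covered (24 px):
    · · · · · · · · ·
    · · · · · · · · ·
    · · · · · · · · ·
    · · · · · · · · ·
    · · · · # # # · ·
    · # # # # # # · ·
    · · # # # # # · ·
    · · · # # # # · ·
    · · · · # # # · ·
    · · · · · # # · ·
    · · · · · · # · ·
    · · · · · · · · ·
T1:
  2·area = 168
  edge (14, 22)→(2, 24): d=(-12,2) right/bottom  bias=-1
  edge (2, 24)→(2, 10): d=(0,-14) top-left  bias=+0
  edge (2, 10)→(14, 22): d=(12,12) right/bottom  bias=-1
    (0,4)@(1, 9): e=[182,-14,0] → ·  [on edge]
    (1,5)@(3, 11): e=[154,14,0] → ·  [on edge]
    (1,6)@(3, 13): e=[130,14,24] → #
    (2,6)@(5, 13): e=[126,42,0] → ·  [on edge]
    (1,7)@(3, 15): e=[106,14,48] → #
    (2,7)@(5, 15): e=[102,42,24] → #
    (3,7)@(7, 15): e=[98,70,0] → ·  [on edge]
    (1,8)@(3, 17): e=[82,14,72] → #
    (3,8)@(7, 17): e=[74,70,24] → #
    (4,8)@(9, 17): e=[70,98,0] → ·  [on edge]
    (1,9)@(3, 19): e=[58,14,96] → #
    (4,9)@(9, 19): e=[46,98,24] → #
    (5,9)@(11, 19): e=[42,126,0] → ·  [on edge]
    (6,10)@(13, 21): e=[14,154,0] → ·  [on edge]
    (7,11)@(15, 23): e=[-14,182,0] → ·  [on edge]
  covered (18 px):
    · · · · · · · · ·
    · · · · · · · · ·
    · · · · · · · · ·
    · · · · · · · · ·
    · · · · · · · · ·
    · · · · · · · · ·
    · # · · · · · · ·
    · # # · · · · · ·
    · # # # · · · · ·
    · # # # # · · · ·
    · # # # # # · · ·
    · # # # · · · · ·
T2:
  2·area = 60
  edge (4, 8)→(14, 20): d=(10,12) right/bottom  bias=-1
  edge (14, 20)→(4, 14): d=(-10,-6) top-left  bias=+0
  edge (4, 14)→(4, 8): d=(0,-6) top-left  bias=+0
    (2,5)@(5, 11): e=[18,36,6] → #
    (3,5)@(7, 11): e=[-6,48,18] → ·
    (2,6)@(5, 13): e=[38,16,6] → #
    (3,6)@(7, 13): e=[14,28,18] → #
    (4,6)@(9, 13): e=[-10,40,30] → ·
    (2,7)@(5, 15): e=[58,-4,6] → ·
    (3,7)@(7, 15): e=[34,8,18] → #
    (4,7)@(9, 15): e=[10,20,30] → #
    (5,7)@(11, 15): e=[-14,32,42] → ·
    (3,8)@(7, 17): e=[54,-12,18] → ·
    (4,8)@(9, 17): e=[30,0,30] → #  [on edge]
    (5,8)@(11, 17): e=[6,12,42] → #
  covered (8 px):
    · · · · · · · · ·
    · · · · · · · · ·
    · · · · · · · · ·
    · · · · · · · · ·
    · · · · · · · · ·
    · · # · · · · · ·
    · · # # · · · · ·
    · · · # # · · · ·
    · · · · # # · · ·
    · · · · · · # · ·
    · · · · · · · · ·
    · · · · · · · · ·
T3:
  2·area = 15  (B↔C swapped to make it positive)
  edge (11, 11)→(17, 18): d=(6,7) right/bottom  bias=-1
  edge (17, 18)→(8, 10): d=(-9,-8) top-left  bias=+0
  edge (8, 10)→(11, 11): d=(3,1) right/bottom  bias=-1
    (2,4)@(5, 9): e=[30,-15,0] → ·  [on edge]
    (5,5)@(11, 11): e=[0,15,0] → ·  [on edge]
    (8,6)@(17, 13): e=[-30,45,0] → ·  [on edge]
  covered (0 px):
    · · · · · · · · ·
    · · · · · · · · ·
    · · · · · · · · ·
    · · · · · · · · ·
    · · · · · · · · ·
    · · · · · · · · ·
    · · · · · · · · ·
    · · · · · · · · ·
    · · · · · · · · ·
    · · · · · · · · ·
    · · · · · · · · ·
    · · · · · · · · ·
T4:
  2·area = 136
  edge (12, 2)→(14, 22): d=(2,20) right/bottom  bias=-1
  edge (14, 22)→(6, 10): d=(-8,-12) top-left  bias=+0
  edge (6, 10)→(12, 2): d=(6,-8) top-left  bias=+0
    (5,2)@(11, 5): e=[26,100,10] → #
    (6,2)@(13, 5): e=[-14,124,26] → ·
    (4,3)@(9, 7): e=[70,60,6] → #
    (6,3)@(13, 7): e=[-10,108,38] → ·
    (3,4)@(7, 9): e=[114,20,2] → #
    (6,4)@(13, 9): e=[-6,92,50] → ·
    (3,5)@(7, 11): e=[118,4,14] → #
    (6,5)@(13, 11): e=[-2,76,62] → ·
    (3,6)@(7, 13): e=[122,-12,26] → ·
    (4,6)@(9, 13): e=[82,12,42] → #
    (6,6)@(13, 13): e=[2,60,74] → #
    (7,6)@(15, 13): e=[-38,84,90] → ·
  covered (17 px):
    · · · · · · · · ·
    · · · · · · · · ·
    · · · · · # · · ·
    · · · · # # · · ·
    · · · # # # · · ·
    · · · # # # · · ·
    · · · · # # # · ·
    · · · · · # # · ·
    · · · · · # # · ·
    · · · · · · # · ·
    · · · · · · · · ·
    · · · · · · · · ·

Answer: 67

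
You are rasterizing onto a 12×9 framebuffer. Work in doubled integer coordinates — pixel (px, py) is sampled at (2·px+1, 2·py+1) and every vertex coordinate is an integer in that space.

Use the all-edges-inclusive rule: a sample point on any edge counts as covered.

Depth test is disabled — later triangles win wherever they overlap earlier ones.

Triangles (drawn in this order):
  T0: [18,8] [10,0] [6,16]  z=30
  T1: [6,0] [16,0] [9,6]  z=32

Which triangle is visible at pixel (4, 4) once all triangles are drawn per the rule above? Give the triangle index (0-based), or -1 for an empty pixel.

T0:
  2·area = 160  (B↔C swapped to make it positive)
  edge (18, 8)→(6, 16): d=(-12,8) inclusive
  edge (6, 16)→(10, 0): d=(4,-16) inclusive
  edge (10, 0)→(18, 8): d=(8,8) inclusive
    (5,0)@(11, 1): e=[140,20,0] → █  [on edge]
    (6,0)@(13, 1): e=[124,52,-16] → ·
    (5,1)@(11, 3): e=[116,28,16] → █
    (6,1)@(13, 3): e=[100,60,0] → █  [on edge]
    (7,1)@(15, 3): e=[84,92,-16] → ·
    (4,2)@(9, 5): e=[108,4,48] → █
    (7,2)@(15, 5): e=[60,100,0] → █  [on edge]
    (8,2)@(17, 5): e=[44,132,-16] → ·
    (4,3)@(9, 7): e=[84,12,64] → █
    (8,3)@(17, 7): e=[20,140,0] → █  [on edge]
    (9,3)@(19, 7): e=[4,172,-16] → ·
    (4,4)@(9, 9): e=[60,20,80] → █
    (9,4)@(19, 9): e=[-20,180,0] → ·  [on edge]
    (10,5)@(21, 11): e=[-60,220,0] → ·  [on edge]
    (11,6)@(23, 13): e=[-100,260,0] → ·  [on edge]
  covered (22 px):
    · · · · · █ · · · · · ·
    · · · · · █ █ · · · · ·
    · · · · █ █ █ █ · · · ·
    · · · · █ █ █ █ █ · · ·
    · · · · █ █ █ █ · · · ·
    · · · · █ █ █ · · · · ·
    · · · █ █ · · · · · · ·
    · · · █ · · · · · · · ·
    · · · · · · · · · · · ·
T1:
  2·area = 60
  edge (6, 0)→(16, 0): d=(10,0) inclusive
  edge (16, 0)→(9, 6): d=(-7,6) inclusive
  edge (9, 6)→(6, 0): d=(-3,-6) inclusive
    (3,0)@(7, 1): e=[10,47,3] → █
    (4,0)@(9, 1): e=[10,35,15] → █
    (5,0)@(11, 1): e=[10,23,27] → █
    (6,0)@(13, 1): e=[10,11,39] → █
    (7,0)@(15, 1): e=[10,-1,51] → ·
    (3,1)@(7, 3): e=[30,33,-3] → ·
    (4,1)@(9, 3): e=[30,21,9] → █
    (6,1)@(13, 3): e=[30,-3,33] → ·
    (4,2)@(9, 5): e=[50,7,3] → █
    (5,2)@(11, 5): e=[50,-5,15] → ·
    (4,3)@(9, 7): e=[70,-7,-3] → ·
  covered (7 px):
    · · · █ █ █ █ · · · · ·
    · · · · █ █ · · · · · ·
    · · · · █ · · · · · · ·
    · · · · · · · · · · · ·
    · · · · · · · · · · · ·
    · · · · · · · · · · · ·
    · · · · · · · · · · · ·
    · · · · · · · · · · · ·
    · · · · · · · · · · · ·

Z-buffer (winner per pixel, '.' = empty):
  . . . 1 1 1 1 . . . . .
  . . . . 1 1 0 . . . . .
  . . . . 1 0 0 0 . . . .
  . . . . 0 0 0 0 0 . . .
  . . . . 0 0 0 0 . . . .
  . . . . 0 0 0 . . . . .
  . . . 0 0 . . . . . . .
  . . . 0 . . . . . . . .
  . . . . . . . . . . . .

Final: 0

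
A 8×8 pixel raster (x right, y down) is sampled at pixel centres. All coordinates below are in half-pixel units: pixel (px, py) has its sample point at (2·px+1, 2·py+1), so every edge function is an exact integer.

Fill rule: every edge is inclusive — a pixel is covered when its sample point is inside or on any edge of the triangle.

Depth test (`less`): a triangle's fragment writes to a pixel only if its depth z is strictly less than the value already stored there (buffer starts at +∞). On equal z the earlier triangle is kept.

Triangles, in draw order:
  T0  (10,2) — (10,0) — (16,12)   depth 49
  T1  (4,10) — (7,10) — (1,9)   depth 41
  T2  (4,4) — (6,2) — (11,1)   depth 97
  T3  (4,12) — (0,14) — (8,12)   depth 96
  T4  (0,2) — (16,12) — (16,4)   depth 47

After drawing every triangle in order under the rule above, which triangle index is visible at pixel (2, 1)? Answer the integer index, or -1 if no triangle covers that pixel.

T0:
  2·area = 12
  edge (10, 2)→(10, 0): d=(0,-2) inclusive
  edge (10, 0)→(16, 12): d=(6,12) inclusive
  edge (16, 12)→(10, 2): d=(-6,-10) inclusive
    (5,1)@(11, 3): e=[2,6,4] → #
    (6,1)@(13, 3): e=[6,-18,24] → ·
    (5,2)@(11, 5): e=[2,18,-8] → ·
    (6,3)@(13, 7): e=[6,6,0] → #  [on edge]
    (7,3)@(15, 7): e=[10,-18,20] → ·
    (6,4)@(13, 9): e=[6,18,-12] → ·
  covered (2 px):
    · · · · · · · ·
    · · · · · # · ·
    · · · · · · · ·
    · · · · · · # ·
    · · · · · · · ·
    · · · · · · · ·
    · · · · · · · ·
    · · · · · · · ·
T1:
  2·area = 3  (B↔C swapped to make it positive)
  edge (4, 10)→(1, 9): d=(-3,-1) inclusive
  edge (1, 9)→(7, 10): d=(6,1) inclusive
  edge (7, 10)→(4, 10): d=(-3,0) inclusive
    (0,4)@(1, 9): e=[0,0,3] → #  [on edge]
    (1,4)@(3, 9): e=[2,-2,3] → ·
    (0,5)@(1, 11): e=[-6,12,-3] → ·
    (3,5)@(7, 11): e=[0,6,-3] → ·  [on edge]
    (6,5)@(13, 11): e=[6,0,-3] → ·  [on edge]
    (6,6)@(13, 13): e=[0,12,-9] → ·  [on edge]
  covered (1 px):
    · · · · · · · ·
    · · · · · · · ·
    · · · · · · · ·
    · · · · · · · ·
    # · · · · · · ·
    · · · · · · · ·
    · · · · · · · ·
    · · · · · · · ·
T2:
  2·area = 8
  edge (4, 4)→(6, 2): d=(2,-2) inclusive
  edge (6, 2)→(11, 1): d=(5,-1) inclusive
  edge (11, 1)→(4, 4): d=(-7,3) inclusive
    (3,0)@(7, 1): e=[0,-4,12] → ·  [on edge]
    (5,0)@(11, 1): e=[8,0,0] → #  [on edge]
    (6,0)@(13, 1): e=[12,2,-6] → ·
    (0,1)@(1, 3): e=[-8,0,16] → ·  [on edge]
    (2,1)@(5, 3): e=[0,4,4] → #  [on edge]
    (3,1)@(7, 3): e=[4,6,-2] → ·
    (5,1)@(11, 3): e=[12,10,-14] → ·
    (1,2)@(3, 5): e=[0,12,-4] → ·  [on edge]
    (2,2)@(5, 5): e=[4,14,-10] → ·
    (0,3)@(1, 7): e=[0,20,-12] → ·  [on edge]
  covered (2 px):
    · · · · · # · ·
    · · # · · · · ·
    · · · · · · · ·
    · · · · · · · ·
    · · · · · · · ·
    · · · · · · · ·
    · · · · · · · ·
    · · · · · · · ·
T3:
  2·area = 8  (B↔C swapped to make it positive)
  edge (4, 12)→(8, 12): d=(4,0) inclusive
  edge (8, 12)→(0, 14): d=(-8,2) inclusive
  edge (0, 14)→(4, 12): d=(4,-2) inclusive
    (1,6)@(3, 13): e=[4,2,2] → #
    (2,6)@(5, 13): e=[4,-2,6] → ·
    (1,7)@(3, 15): e=[12,-14,10] → ·
  covered (1 px):
    · · · · · · · ·
    · · · · · · · ·
    · · · · · · · ·
    · · · · · · · ·
    · · · · · · · ·
    · · · · · · · ·
    · # · · · · · ·
    · · · · · · · ·
T4:
  2·area = 128  (B↔C swapped to make it positive)
  edge (0, 2)→(16, 4): d=(16,2) inclusive
  edge (16, 4)→(16, 12): d=(0,8) inclusive
  edge (16, 12)→(0, 2): d=(-16,-10) inclusive
    (1,1)@(3, 3): e=[10,104,14] → #
    (2,1)@(5, 3): e=[6,88,34] → #
    (3,1)@(7, 3): e=[2,72,54] → #
    (4,1)@(9, 3): e=[-2,56,74] → ·
    (1,2)@(3, 5): e=[42,104,-18] → ·
    (2,2)@(5, 5): e=[38,88,2] → #
    (4,2)@(9, 5): e=[30,56,42] → #
    (5,2)@(11, 5): e=[26,40,62] → #
    (6,2)@(13, 5): e=[22,24,82] → #
    (7,2)@(15, 5): e=[18,8,102] → #
    (2,3)@(5, 7): e=[70,88,-30] → ·
    (3,3)@(7, 7): e=[66,72,-10] → ·
  covered (16 px):
    · · · · · · · ·
    · # # # · · · ·
    · · # # # # # #
    · · · · # # # #
    · · · · · · # #
    · · · · · · · #
    · · · · · · · ·
    · · · · · · · ·

Z-buffer (winner per pixel, '.' = empty):
  . . . . . 2 . .
  . 4 4 4 . 0 . .
  . . 4 4 4 4 4 4
  . . . . 4 4 4 4
  1 . . . . . 4 4
  . . . . . . . 4
  . 3 . . . . . .
  . . . . . . . .

Answer: 4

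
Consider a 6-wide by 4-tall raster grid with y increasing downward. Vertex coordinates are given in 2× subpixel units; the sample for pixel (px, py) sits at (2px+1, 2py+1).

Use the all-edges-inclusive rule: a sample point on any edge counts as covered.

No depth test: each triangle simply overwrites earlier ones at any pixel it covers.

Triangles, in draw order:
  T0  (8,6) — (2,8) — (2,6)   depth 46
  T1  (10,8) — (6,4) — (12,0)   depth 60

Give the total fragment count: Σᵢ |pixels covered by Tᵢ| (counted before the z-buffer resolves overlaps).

T0:
  2·area = 12
  edge (8, 6)→(2, 8): d=(-6,2) inclusive
  edge (2, 8)→(2, 6): d=(0,-2) inclusive
  edge (2, 6)→(8, 6): d=(6,0) inclusive
    (5,2)@(11, 5): e=[0,18,-6] → ·  [on edge]
    (1,3)@(3, 7): e=[4,2,6] → █
    (2,3)@(5, 7): e=[0,6,6] → █  [on edge]
    (3,3)@(7, 7): e=[-4,10,6] → ·
  covered (2 px):
    · · · · · ·
    · · · · · ·
    · · · · · ·
    · █ █ · · ·
T1:
  2·area = 40
  edge (10, 8)→(6, 4): d=(-4,-4) inclusive
  edge (6, 4)→(12, 0): d=(6,-4) inclusive
  edge (12, 0)→(10, 8): d=(-2,8) inclusive
    (1,0)@(3, 1): e=[0,-30,70] → ·  [on edge]
    (5,0)@(11, 1): e=[32,2,6] → █
    (2,1)@(5, 3): e=[0,-10,50] → ·  [on edge]
    (4,1)@(9, 3): e=[16,6,18] → █
    (3,2)@(7, 5): e=[0,10,30] → █  [on edge]
    (5,2)@(11, 5): e=[16,26,-2] → ·
    (3,3)@(7, 7): e=[-8,22,26] → ·
    (4,3)@(9, 7): e=[0,30,10] → █  [on edge]
    (5,3)@(11, 7): e=[8,38,-6] → ·
  covered (6 px):
    · · · · · █
    · · · · █ █
    · · · █ █ ·
    · · · · █ ·

Answer: 8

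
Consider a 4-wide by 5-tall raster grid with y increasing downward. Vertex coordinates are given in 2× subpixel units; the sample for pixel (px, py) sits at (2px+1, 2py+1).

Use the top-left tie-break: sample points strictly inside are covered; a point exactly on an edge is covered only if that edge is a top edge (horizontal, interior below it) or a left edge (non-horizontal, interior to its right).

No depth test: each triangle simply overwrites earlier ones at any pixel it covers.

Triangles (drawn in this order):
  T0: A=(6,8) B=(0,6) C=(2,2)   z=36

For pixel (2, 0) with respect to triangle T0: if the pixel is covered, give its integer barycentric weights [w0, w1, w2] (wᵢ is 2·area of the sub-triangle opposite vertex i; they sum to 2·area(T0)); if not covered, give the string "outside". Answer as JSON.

T0:
  2·area = 28
  edge (6, 8)→(0, 6): d=(-6,-2) top-left  bias=+0
  edge (0, 6)→(2, 2): d=(2,-4) top-left  bias=+0
  edge (2, 2)→(6, 8): d=(4,6) right/bottom  bias=-1
    (0,2)@(1, 5): e=[8,2,18] → #
    (1,2)@(3, 5): e=[12,10,6] → #
    (2,2)@(5, 5): e=[16,18,-6] → ·
    (0,3)@(1, 7): e=[-4,6,26] → ·
    (1,3)@(3, 7): e=[0,14,14] → #  [on edge]
    (2,3)@(5, 7): e=[4,22,2] → #
    (3,3)@(7, 7): e=[8,30,-10] → ·
    (1,4)@(3, 9): e=[-12,18,22] → ·
    (2,4)@(5, 9): e=[-8,26,10] → ·
  covered (4 px):
    · · · ·
    · · · ·
    # # · ·
    · # # ·
    · · · ·

Answer: "outside"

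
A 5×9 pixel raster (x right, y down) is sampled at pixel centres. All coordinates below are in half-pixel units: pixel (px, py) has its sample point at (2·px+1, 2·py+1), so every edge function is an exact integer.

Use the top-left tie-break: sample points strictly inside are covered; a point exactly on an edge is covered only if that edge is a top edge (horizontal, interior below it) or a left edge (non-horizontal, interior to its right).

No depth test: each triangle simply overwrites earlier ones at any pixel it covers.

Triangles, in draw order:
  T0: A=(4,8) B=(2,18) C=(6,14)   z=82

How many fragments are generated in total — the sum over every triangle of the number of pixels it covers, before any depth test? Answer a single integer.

T0:
  2·area = 32  (B↔C swapped to make it positive)
  edge (4, 8)→(6, 14): d=(2,6) right/bottom  bias=-1
  edge (6, 14)→(2, 18): d=(-4,4) right/bottom  bias=-1
  edge (2, 18)→(4, 8): d=(2,-10) top-left  bias=+0
    (2,1)@(5, 3): e=[-16,48,0] → .  [on edge]
    (1,2)@(3, 5): e=[0,48,-16] → .  [on edge]
    (2,5)@(5, 11): e=[0,16,16] → .  [on edge]
    (4,5)@(9, 11): e=[-24,0,56] → .  [on edge]
    (1,6)@(3, 13): e=[16,16,0] → X  [on edge]
    (2,6)@(5, 13): e=[4,8,20] → X
    (3,6)@(7, 13): e=[-8,0,40] → .  [on edge]
    (1,7)@(3, 15): e=[20,8,4] → X
    (2,7)@(5, 15): e=[8,0,24] → .  [on edge]
    (1,8)@(3, 17): e=[24,0,8] → .  [on edge]
    (3,8)@(7, 17): e=[0,-16,48] → .  [on edge]
  covered (3 px):
    . . . . .
    . . . . .
    . . . . .
    . . . . .
    . . . . .
    . . . . .
    . X X . .
    . X . . .
    . . . . .

Result: 3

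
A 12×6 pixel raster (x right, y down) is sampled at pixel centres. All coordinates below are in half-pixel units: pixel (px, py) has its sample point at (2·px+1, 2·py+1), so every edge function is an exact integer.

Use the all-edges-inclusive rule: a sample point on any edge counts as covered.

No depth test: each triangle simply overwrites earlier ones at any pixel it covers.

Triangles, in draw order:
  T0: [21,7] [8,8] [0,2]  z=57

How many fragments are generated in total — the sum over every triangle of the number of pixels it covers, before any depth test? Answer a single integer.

T0:
  2·area = 86
  edge (21, 7)→(8, 8): d=(-13,1) inclusive
  edge (8, 8)→(0, 2): d=(-8,-6) inclusive
  edge (0, 2)→(21, 7): d=(21,5) inclusive
    (1,1)@(3, 3): e=[70,10,6] → #
    (2,1)@(5, 3): e=[68,22,-4] → ·
    (1,2)@(3, 5): e=[44,-6,48] → ·
    (2,2)@(5, 5): e=[42,6,38] → #
    (3,2)@(7, 5): e=[40,18,28] → #
    (4,2)@(9, 5): e=[38,30,18] → #
    (5,2)@(11, 5): e=[36,42,8] → #
    (6,2)@(13, 5): e=[34,54,-2] → ·
    (2,3)@(5, 7): e=[16,-10,80] → ·
    (3,3)@(7, 7): e=[14,2,70] → #
    (6,3)@(13, 7): e=[8,38,40] → #
    (7,3)@(15, 7): e=[6,50,30] → #
    (10,3)@(21, 7): e=[0,86,0] → #  [on edge]
  covered (13 px):
    · · · · · · · · · · · ·
    · # · · · · · · · · · ·
    · · # # # # · · · · · ·
    · · · # # # # # # # # ·
    · · · · · · · · · · · ·
    · · · · · · · · · · · ·

Answer: 13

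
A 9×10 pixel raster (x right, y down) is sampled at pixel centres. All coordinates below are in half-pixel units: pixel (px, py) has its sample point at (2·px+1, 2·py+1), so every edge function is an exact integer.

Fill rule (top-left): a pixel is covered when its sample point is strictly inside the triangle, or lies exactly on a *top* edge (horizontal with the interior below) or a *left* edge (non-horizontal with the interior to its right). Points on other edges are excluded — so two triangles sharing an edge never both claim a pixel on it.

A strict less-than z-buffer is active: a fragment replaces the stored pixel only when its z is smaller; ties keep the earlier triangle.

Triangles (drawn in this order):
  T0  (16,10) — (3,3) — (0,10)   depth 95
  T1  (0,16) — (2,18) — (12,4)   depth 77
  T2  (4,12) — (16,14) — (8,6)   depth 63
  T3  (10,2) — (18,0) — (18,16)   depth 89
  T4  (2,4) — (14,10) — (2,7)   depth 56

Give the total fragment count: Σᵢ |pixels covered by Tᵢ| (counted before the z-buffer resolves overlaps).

T0:
  2·area = 112  (B↔C swapped to make it positive)
  edge (16, 10)→(0, 10): d=(-16,0) right/bottom  bias=-1
  edge (0, 10)→(3, 3): d=(3,-7) top-left  bias=+0
  edge (3, 3)→(16, 10): d=(13,7) right/bottom  bias=-1
    (1,1)@(3, 3): e=[112,0,0] → ·  [on edge]
    (1,2)@(3, 5): e=[80,6,26] → █
    (2,2)@(5, 5): e=[80,20,12] → █
    (3,2)@(7, 5): e=[80,34,-2] → ·
    (1,3)@(3, 7): e=[48,12,52] → █
    (3,3)@(7, 7): e=[48,40,24] → █
    (4,3)@(9, 7): e=[48,54,10] → █
    (5,3)@(11, 7): e=[48,68,-4] → ·
    (0,4)@(1, 9): e=[16,4,92] → █
    (5,4)@(11, 9): e=[16,74,22] → █
    (6,4)@(13, 9): e=[16,88,8] → █
    (7,4)@(15, 9): e=[16,102,-6] → ·
  covered (13 px):
    · · · · · · · · ·
    · · · · · · · · ·
    · █ █ · · · · · ·
    · █ █ █ █ · · · ·
    █ █ █ █ █ █ █ · ·
    · · · · · · · · ·
    · · · · · · · · ·
    · · · · · · · · ·
    · · · · · · · · ·
    · · · · · · · · ·
T1:
  2·area = 48  (B↔C swapped to make it positive)
  edge (0, 16)→(12, 4): d=(12,-12) top-left  bias=+0
  edge (12, 4)→(2, 18): d=(-10,14) right/bottom  bias=-1
  edge (2, 18)→(0, 16): d=(-2,-2) top-left  bias=+0
    (7,0)@(15, 1): e=[0,-12,60] → ·  [on edge]
    (6,1)@(13, 3): e=[0,-4,52] → ·  [on edge]
    (5,2)@(11, 5): e=[0,4,44] → █  [on edge]
    (6,2)@(13, 5): e=[24,-24,48] → ·
    (4,3)@(9, 7): e=[0,12,36] → █  [on edge]
    (5,3)@(11, 7): e=[24,-16,40] → ·
    (3,4)@(7, 9): e=[0,20,28] → █  [on edge]
    (4,4)@(9, 9): e=[24,-8,32] → ·
    (2,5)@(5, 11): e=[0,28,20] → █  [on edge]
    (3,5)@(7, 11): e=[24,0,24] → ·  [on edge]
    (1,6)@(3, 13): e=[0,36,12] → █  [on edge]
    (3,6)@(7, 13): e=[48,-20,20] → ·
    (0,7)@(1, 15): e=[0,44,4] → █  [on edge]
    (0,8)@(1, 17): e=[24,24,0] → █  [on edge]
    (1,9)@(3, 19): e=[72,-24,0] → ·  [on edge]
  covered (9 px):
    · · · · · · · · ·
    · · · · · · · · ·
    · · · · · █ · · ·
    · · · · █ · · · ·
    · · · █ · · · · ·
    · · █ · · · · · ·
    · █ █ · · · · · ·
    █ █ · · · · · · ·
    █ · · · · · · · ·
    · · · · · · · · ·
T2:
  2·area = 80  (B↔C swapped to make it positive)
  edge (4, 12)→(8, 6): d=(4,-6) top-left  bias=+0
  edge (8, 6)→(16, 14): d=(8,8) right/bottom  bias=-1
  edge (16, 14)→(4, 12): d=(-12,-2) top-left  bias=+0
    (1,0)@(3, 1): e=[-50,0,130] → ·  [on edge]
    (2,1)@(5, 3): e=[-30,0,110] → ·  [on edge]
    (3,2)@(7, 5): e=[-10,0,90] → ·  [on edge]
    (4,3)@(9, 7): e=[10,0,70] → ·  [on edge]
    (3,4)@(7, 9): e=[6,32,42] → █
    (4,4)@(9, 9): e=[18,16,46] → █
    (5,4)@(11, 9): e=[30,0,50] → ·  [on edge]
    (2,5)@(5, 11): e=[2,64,14] → █
    (5,5)@(11, 11): e=[38,16,26] → █
    (6,5)@(13, 11): e=[50,0,30] → ·  [on edge]
    (2,6)@(5, 13): e=[10,80,-10] → ·
    (3,6)@(7, 13): e=[22,64,-6] → ·
    (7,6)@(15, 13): e=[70,0,10] → ·  [on edge]
    (8,7)@(17, 15): e=[90,0,-10] → ·  [on edge]
  covered (8 px):
    · · · · · · · · ·
    · · · · · · · · ·
    · · · · · · · · ·
    · · · · · · · · ·
    · · · █ █ · · · ·
    · · █ █ █ █ · · ·
    · · · · · █ █ · ·
    · · · · · · · · ·
    · · · · · · · · ·
    · · · · · · · · ·
T3:
  2·area = 128
  edge (10, 2)→(18, 0): d=(8,-2) top-left  bias=+0
  edge (18, 0)→(18, 16): d=(0,16) right/bottom  bias=-1
  edge (18, 16)→(10, 2): d=(-8,-14) top-left  bias=+0
    (7,0)@(15, 1): e=[2,48,78] → █
    (8,0)@(17, 1): e=[6,16,106] → █
    (5,1)@(11, 3): e=[10,112,6] → █
    (6,1)@(13, 3): e=[14,80,34] → █
    (5,2)@(11, 5): e=[26,112,-10] → ·
    (6,2)@(13, 5): e=[30,80,18] → █
    (6,3)@(13, 7): e=[46,80,2] → █
    (6,4)@(13, 9): e=[62,80,-14] → ·
    (7,4)@(15, 9): e=[66,48,14] → █
    (7,5)@(15, 11): e=[82,48,-2] → ·
    (8,5)@(17, 11): e=[86,16,26] → █
    (8,6)@(17, 13): e=[102,16,10] → █
  covered (16 px):
    · · · · · · · █ █
    · · · · · █ █ █ █
    · · · · · · █ █ █
    · · · · · · █ █ █
    · · · · · · · █ █
    · · · · · · · · █
    · · · · · · · · █
    · · · · · · · · ·
    · · · · · · · · ·
    · · · · · · · · ·
T4:
  2·area = 36
  edge (2, 4)→(14, 10): d=(12,6) right/bottom  bias=-1
  edge (14, 10)→(2, 7): d=(-12,-3) top-left  bias=+0
  edge (2, 7)→(2, 4): d=(0,-3) top-left  bias=+0
    (1,2)@(3, 5): e=[6,27,3] → █
    (2,2)@(5, 5): e=[-6,33,9] → ·
    (1,3)@(3, 7): e=[30,3,3] → █
    (2,3)@(5, 7): e=[18,9,9] → █
    (3,3)@(7, 7): e=[6,15,15] → █
    (4,3)@(9, 7): e=[-6,21,21] → ·
    (1,4)@(3, 9): e=[54,-21,3] → ·
    (2,4)@(5, 9): e=[42,-15,9] → ·
    (3,4)@(7, 9): e=[30,-9,15] → ·
    (5,4)@(11, 9): e=[6,3,27] → █
    (6,4)@(13, 9): e=[-6,9,33] → ·
    (5,5)@(11, 11): e=[30,-21,27] → ·
  covered (5 px):
    · · · · · · · · ·
    · · · · · · · · ·
    · █ · · · · · · ·
    · █ █ █ · · · · ·
    · · · · · █ · · ·
    · · · · · · · · ·
    · · · · · · · · ·
    · · · · · · · · ·
    · · · · · · · · ·
    · · · · · · · · ·

Result: 51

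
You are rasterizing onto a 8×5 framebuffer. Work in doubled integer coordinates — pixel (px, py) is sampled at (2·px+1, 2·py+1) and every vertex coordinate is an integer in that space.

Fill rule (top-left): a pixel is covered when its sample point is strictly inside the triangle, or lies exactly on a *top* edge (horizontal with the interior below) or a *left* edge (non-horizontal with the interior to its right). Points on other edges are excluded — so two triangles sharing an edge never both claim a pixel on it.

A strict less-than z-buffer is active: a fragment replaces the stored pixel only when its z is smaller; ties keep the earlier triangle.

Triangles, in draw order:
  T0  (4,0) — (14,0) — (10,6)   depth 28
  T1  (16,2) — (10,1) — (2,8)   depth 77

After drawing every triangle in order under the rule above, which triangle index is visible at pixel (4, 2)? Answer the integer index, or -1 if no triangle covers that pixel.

T0:
  2·area = 60
  edge (4, 0)→(14, 0): d=(10,0) top-left  bias=+0
  edge (14, 0)→(10, 6): d=(-4,6) right/bottom  bias=-1
  edge (10, 6)→(4, 0): d=(-6,-6) top-left  bias=+0
    (2,0)@(5, 1): e=[10,50,0] → #  [on edge]
    (3,0)@(7, 1): e=[10,38,12] → #
    (4,0)@(9, 1): e=[10,26,24] → #
    (5,0)@(11, 1): e=[10,14,36] → #
    (6,0)@(13, 1): e=[10,2,48] → #
    (7,0)@(15, 1): e=[10,-10,60] → ·
    (2,1)@(5, 3): e=[30,42,-12] → ·
    (3,1)@(7, 3): e=[30,30,0] → #  [on edge]
    (6,1)@(13, 3): e=[30,-6,36] → ·
    (3,2)@(7, 5): e=[50,22,-12] → ·
    (4,2)@(9, 5): e=[50,10,0] → #  [on edge]
    (5,2)@(11, 5): e=[50,-2,12] → ·
    (5,3)@(11, 7): e=[70,-10,0] → ·  [on edge]
    (6,4)@(13, 9): e=[90,-30,0] → ·  [on edge]
  covered (9 px):
    · · # # # # # ·
    · · · # # # · ·
    · · · · # · · ·
    · · · · · · · ·
    · · · · · · · ·
T1:
  2·area = 50  (B↔C swapped to make it positive)
  edge (16, 2)→(2, 8): d=(-14,6) right/bottom  bias=-1
  edge (2, 8)→(10, 1): d=(8,-7) top-left  bias=+0
  edge (10, 1)→(16, 2): d=(6,1) right/bottom  bias=-1
    (4,1)@(9, 3): e=[28,9,13] → #
    (5,1)@(11, 3): e=[16,23,11] → #
    (6,1)@(13, 3): e=[4,37,9] → #
    (7,1)@(15, 3): e=[-8,51,7] → ·
    (3,2)@(7, 5): e=[12,11,27] → #
    (4,2)@(9, 5): e=[0,25,25] → ·  [on edge]
    (5,2)@(11, 5): e=[-12,39,23] → ·
    (6,2)@(13, 5): e=[-24,53,21] → ·
    (3,3)@(7, 7): e=[-16,27,39] → ·
  covered (4 px):
    · · · · · · · ·
    · · · · # # # ·
    · · · # · · · ·
    · · · · · · · ·
    · · · · · · · ·

Z-buffer (winner per pixel, '.' = empty):
  . . 0 0 0 0 0 .
  . . . 0 0 0 1 .
  . . . 1 0 . . .
  . . . . . . . .
  . . . . . . . .

Answer: 0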